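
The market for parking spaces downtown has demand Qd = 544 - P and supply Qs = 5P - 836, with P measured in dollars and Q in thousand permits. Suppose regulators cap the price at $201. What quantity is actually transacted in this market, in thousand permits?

In a free market, 544 - P = 5P - 836 gives the equilibrium P* = 230, Q* = 314.
The ceiling of 201 is below the equilibrium price 230, so it binds.
At P = 201: Qd = 544 - 201 = 343 and Qs = 5·201 - 836 = 169.
The quantity actually transacted is the short side, supply: 169.

169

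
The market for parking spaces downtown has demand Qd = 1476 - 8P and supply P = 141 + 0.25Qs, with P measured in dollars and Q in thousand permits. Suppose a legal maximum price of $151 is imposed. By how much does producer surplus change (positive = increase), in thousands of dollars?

Rearranging supply gives Qs = 4P - 564. Without the control the market clears where 1476 - 8P = 4P - 564, i.e. P* = 170 and Q* = 116.
The ceiling of 151 is below the equilibrium price 170, so it binds.
At P = 151: Qd = 1476 - 8·151 = 268 and Qs = 4·151 - 564 = 40.
Producer surplus without the control is ½ · (170 - 141) · 116 = 1682.
With the ceiling, producers sell 40 units at 151, so PS = ½ · (151 - 141) · 40 = 200.
Change in producer surplus = 200 - 1682 = -1482.

-1482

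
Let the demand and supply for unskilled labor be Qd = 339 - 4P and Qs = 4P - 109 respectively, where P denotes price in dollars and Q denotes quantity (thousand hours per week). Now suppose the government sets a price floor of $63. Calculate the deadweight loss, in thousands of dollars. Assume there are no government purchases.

196

Equilibrium: 339 - 4P = 4P - 109, so 448 = 8P and P* = 56, Q* = 115.
The floor of 63 is above the equilibrium price 56, so it binds.
At P = 63: Qd = 339 - 4·63 = 87 and Qs = 4·63 - 109 = 143.
Quantity traded falls to 87. At Q = 87 the demand price is (339 - 87)/4 = 63 and the supply price is (109 + 87)/4 = 49.
Deadweight loss = ½ · (63 - 49) · (115 - 87) = ½ · 14 · 28 = 196.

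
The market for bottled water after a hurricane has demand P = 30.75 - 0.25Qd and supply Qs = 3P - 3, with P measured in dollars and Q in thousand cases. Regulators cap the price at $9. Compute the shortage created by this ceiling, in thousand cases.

Rearranging demand gives Qd = 123 - 4P. Without the control the market clears where 123 - 4P = 3P - 3, i.e. P* = 18 and Q* = 51.
Since 9 < 18, the ceiling is binding.
At P = 9: Qd = 123 - 4·9 = 87 and Qs = 3·9 - 3 = 24.
Shortage = Qd - Qs = 87 - 24 = 63.

63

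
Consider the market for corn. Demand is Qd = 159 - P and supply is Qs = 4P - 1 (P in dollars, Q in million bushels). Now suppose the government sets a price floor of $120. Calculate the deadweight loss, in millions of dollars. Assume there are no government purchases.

4840

Without the control the market clears where 159 - P = 4P - 1, i.e. P* = 32 and Q* = 127.
Since 120 > 32, the floor is binding.
At P = 120: Qd = 159 - 120 = 39 and Qs = 4·120 - 1 = 479.
Quantity traded falls to 39. At Q = 39 the demand price is 159 - 39 = 120 and the supply price is (1 + 39)/4 = 10.
Deadweight loss = ½ · (120 - 10) · (127 - 39) = ½ · 110 · 88 = 4840.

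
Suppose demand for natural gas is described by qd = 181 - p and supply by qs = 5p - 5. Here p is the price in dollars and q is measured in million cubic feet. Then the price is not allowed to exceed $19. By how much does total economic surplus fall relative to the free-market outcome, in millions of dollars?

2160

In a free market, 181 - p = 5p - 5 gives the equilibrium p* = 31, q* = 150.
The ceiling of 19 is below the equilibrium price 31, so it binds.
At p = 19: qd = 181 - 19 = 162 and qs = 5·19 - 5 = 90.
Quantity traded falls to 90. At q = 90 the demand price is 181 - 90 = 91 and the supply price is (5 + 90)/5 = 19.
Deadweight loss = ½ · (91 - 19) · (150 - 90) = ½ · 72 · 60 = 2160.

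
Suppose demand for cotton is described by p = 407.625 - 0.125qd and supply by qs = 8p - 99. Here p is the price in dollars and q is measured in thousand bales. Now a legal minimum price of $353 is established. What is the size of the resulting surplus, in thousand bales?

Rearranging demand gives qd = 3261 - 8p. Equilibrium: 3261 - 8p = 8p - 99, so 3360 = 16p and p* = 210, q* = 1581.
The floor of 353 is above the equilibrium price 210, so it binds.
At p = 353: qd = 3261 - 8·353 = 437 and qs = 8·353 - 99 = 2725.
Surplus = qs - qd = 2725 - 437 = 2288.

2288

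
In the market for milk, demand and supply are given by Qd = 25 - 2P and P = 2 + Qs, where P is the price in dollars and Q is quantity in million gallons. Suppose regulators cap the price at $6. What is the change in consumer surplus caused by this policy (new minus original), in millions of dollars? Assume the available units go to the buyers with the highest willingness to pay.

9.75

Rearranging supply gives Qs = P - 2. In a free market, 25 - 2P = P - 2 gives the equilibrium P* = 9, Q* = 7.
Because the ceiling (6) lies below the market-clearing price, it is binding.
At P = 6: Qd = 25 - 2·6 = 13 and Qs = 6 - 2 = 4.
Consumer surplus without the control is ½ · (12.5 - 9) · 7 = 12.25.
With the ceiling, 4 units are sold at 6 (assume they go to the highest-value buyers). The demand price at Q = 4 is 10.5, so CS = ½ · [(12.5 - 6) + (10.5 - 6)] · 4 = 22.
Change in consumer surplus = 22 - 12.25 = 9.75.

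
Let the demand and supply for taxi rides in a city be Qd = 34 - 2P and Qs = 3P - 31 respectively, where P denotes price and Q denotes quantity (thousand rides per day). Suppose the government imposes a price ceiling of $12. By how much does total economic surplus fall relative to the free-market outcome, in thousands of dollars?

3.75

Equilibrium: 34 - 2P = 3P - 31, so 65 = 5P and P* = 13, Q* = 8.
Since 12 < 13, the ceiling is binding.
At P = 12: Qd = 34 - 2·12 = 10 and Qs = 3·12 - 31 = 5.
Quantity traded falls to 5. At Q = 5 the demand price is (34 - 5)/2 = 14.5 and the supply price is (31 + 5)/3 = 12.
Deadweight loss = ½ · (14.5 - 12) · (8 - 5) = ½ · 2.5 · 3 = 3.75.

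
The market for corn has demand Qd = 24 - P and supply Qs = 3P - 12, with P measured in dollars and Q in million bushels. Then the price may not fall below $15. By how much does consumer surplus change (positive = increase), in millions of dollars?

-72

Equilibrium: 24 - P = 3P - 12, so 36 = 4P and P* = 9, Q* = 15.
Since 15 > 9, the floor is binding.
At P = 15: Qd = 24 - 15 = 9 and Qs = 3·15 - 12 = 33.
Consumer surplus without the control is ½ · (24 - 9) · 15 = 112.5.
With the floor, consumers buy 9 units at 15, so CS = ½ · (24 - 15) · 9 = 40.5.
Change in consumer surplus = 40.5 - 112.5 = -72.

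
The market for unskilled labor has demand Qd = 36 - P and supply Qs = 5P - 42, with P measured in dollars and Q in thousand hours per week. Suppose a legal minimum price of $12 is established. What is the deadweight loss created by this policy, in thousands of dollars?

0

In a free market, 36 - P = 5P - 42 gives the equilibrium P* = 13, Q* = 23.
The floor of 12 is below the equilibrium price 13, so it is not binding; the market clears at P* = 13, Q* = 23.
Since the control does not bind, no trades are prevented and deadweight loss is zero.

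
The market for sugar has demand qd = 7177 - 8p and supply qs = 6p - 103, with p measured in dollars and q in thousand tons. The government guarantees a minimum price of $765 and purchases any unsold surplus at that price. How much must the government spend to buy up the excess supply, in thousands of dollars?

2623950

In a free market, 7177 - 8p = 6p - 103 gives the equilibrium p* = 520, q* = 3017.
Since 765 > 520, the floor is binding.
At p = 765: qd = 7177 - 8·765 = 1057 and qs = 6·765 - 103 = 4487.
Surplus = qs - qd = 3430.
Government expenditure = surplus × support price = 3430 × 765 = 2623950.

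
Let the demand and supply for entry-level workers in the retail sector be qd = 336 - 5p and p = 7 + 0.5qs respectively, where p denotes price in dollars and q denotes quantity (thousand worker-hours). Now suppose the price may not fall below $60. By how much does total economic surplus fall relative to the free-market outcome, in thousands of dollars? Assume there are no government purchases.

Rearranging supply gives qs = 2p - 14. In a free market, 336 - 5p = 2p - 14 gives the equilibrium p* = 50, q* = 86.
The floor of 60 is above the equilibrium price 50, so it binds.
At p = 60: qd = 336 - 5·60 = 36 and qs = 2·60 - 14 = 106.
Quantity traded falls to 36. At q = 36 the demand price is (336 - 36)/5 = 60 and the supply price is (14 + 36)/2 = 25.
Deadweight loss = ½ · (60 - 25) · (86 - 36) = ½ · 35 · 50 = 875.

875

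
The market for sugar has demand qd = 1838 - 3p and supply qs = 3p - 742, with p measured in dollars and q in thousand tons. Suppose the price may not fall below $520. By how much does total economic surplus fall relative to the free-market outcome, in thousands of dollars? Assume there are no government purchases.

Setting quantity demanded equal to quantity supplied, 1838 - 3p = 3p - 742, gives p* = 430 and q* = 548.
The floor of 520 is above the equilibrium price 430, so it binds.
At p = 520: qd = 1838 - 3·520 = 278 and qs = 3·520 - 742 = 818.
Quantity traded falls to 278. At q = 278 the demand price is (1838 - 278)/3 = 520 and the supply price is (742 + 278)/3 = 340.
Deadweight loss = ½ · (520 - 340) · (548 - 278) = ½ · 180 · 270 = 24300.

24300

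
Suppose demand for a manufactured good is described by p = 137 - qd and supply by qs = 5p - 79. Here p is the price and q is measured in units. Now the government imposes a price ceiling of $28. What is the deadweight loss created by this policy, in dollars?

Rearranging demand gives qd = 137 - p. In a free market, 137 - p = 5p - 79 gives the equilibrium p* = 36, q* = 101.
The ceiling of 28 is below the equilibrium price 36, so it binds.
At p = 28: qd = 137 - 28 = 109 and qs = 5·28 - 79 = 61.
Quantity traded falls to 61. At q = 61 the demand price is 137 - 61 = 76 and the supply price is (79 + 61)/5 = 28.
Deadweight loss = ½ · (76 - 28) · (101 - 61) = ½ · 48 · 40 = 960.

960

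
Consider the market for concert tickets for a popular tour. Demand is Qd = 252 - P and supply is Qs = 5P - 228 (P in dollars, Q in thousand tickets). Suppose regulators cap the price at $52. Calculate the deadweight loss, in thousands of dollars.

In a free market, 252 - P = 5P - 228 gives the equilibrium P* = 80, Q* = 172.
The ceiling of 52 is below the equilibrium price 80, so it binds.
At P = 52: Qd = 252 - 52 = 200 and Qs = 5·52 - 228 = 32.
Quantity traded falls to 32. At Q = 32 the demand price is 252 - 32 = 220 and the supply price is (228 + 32)/5 = 52.
Deadweight loss = ½ · (220 - 52) · (172 - 32) = ½ · 168 · 140 = 11760.

11760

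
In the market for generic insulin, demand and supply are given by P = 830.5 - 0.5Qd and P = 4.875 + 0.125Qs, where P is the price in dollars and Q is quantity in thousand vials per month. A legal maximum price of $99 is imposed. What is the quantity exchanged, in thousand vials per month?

753

Rearranging demand gives Qd = 1661 - 2P; rearranging supply gives Qs = 8P - 39. Setting quantity demanded equal to quantity supplied, 1661 - 2P = 8P - 39, gives P* = 170 and Q* = 1321.
The ceiling of 99 is below the equilibrium price 170, so it binds.
At P = 99: Qd = 1661 - 2·99 = 1463 and Qs = 8·99 - 39 = 753.
The quantity actually transacted is the short side, supply: 753.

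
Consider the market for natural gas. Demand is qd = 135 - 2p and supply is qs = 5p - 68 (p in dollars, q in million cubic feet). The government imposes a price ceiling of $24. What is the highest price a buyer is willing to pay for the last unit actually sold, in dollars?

Without the control the market clears where 135 - 2p = 5p - 68, i.e. p* = 29 and q* = 77.
Since 24 < 29, the ceiling is binding.
At p = 24: qd = 135 - 2·24 = 87 and qs = 5·24 - 68 = 52.
Only 52 units reach the market. On the demand curve, the marginal buyer's willingness to pay at q = 52 is (135 - 52)/2 = 41.5.

41.5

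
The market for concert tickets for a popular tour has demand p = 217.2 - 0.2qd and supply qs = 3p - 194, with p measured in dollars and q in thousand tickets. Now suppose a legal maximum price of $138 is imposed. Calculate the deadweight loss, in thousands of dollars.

1161.6

Rearranging demand gives qd = 1086 - 5p. Without the control the market clears where 1086 - 5p = 3p - 194, i.e. p* = 160 and q* = 286.
Because the ceiling (138) lies below the market-clearing price, it is binding.
At p = 138: qd = 1086 - 5·138 = 396 and qs = 3·138 - 194 = 220.
Quantity traded falls to 220. At q = 220 the demand price is (1086 - 220)/5 = 173.2 and the supply price is (194 + 220)/3 = 138.
Deadweight loss = ½ · (173.2 - 138) · (286 - 220) = ½ · 35.2 · 66 = 1161.6.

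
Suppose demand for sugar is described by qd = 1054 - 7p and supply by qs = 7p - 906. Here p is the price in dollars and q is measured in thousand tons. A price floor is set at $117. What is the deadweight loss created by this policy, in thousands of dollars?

Setting quantity demanded equal to quantity supplied, 1054 - 7p = 7p - 906, gives p* = 140 and q* = 74.
The floor of 117 is below the equilibrium price 140, so it is not binding; the market clears at p* = 140, q* = 74.
Since the control does not bind, no trades are prevented and deadweight loss is zero.

0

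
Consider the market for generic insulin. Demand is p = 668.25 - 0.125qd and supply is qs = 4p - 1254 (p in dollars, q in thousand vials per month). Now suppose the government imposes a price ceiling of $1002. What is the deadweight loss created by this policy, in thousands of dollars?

Rearranging demand gives qd = 5346 - 8p. Setting quantity demanded equal to quantity supplied, 5346 - 8p = 4p - 1254, gives p* = 550 and q* = 946.
Since 1002 is above p* = 550, the ceiling does not bind and the free-market outcome prevails.
Since the control does not bind, no trades are prevented and deadweight loss is zero.

0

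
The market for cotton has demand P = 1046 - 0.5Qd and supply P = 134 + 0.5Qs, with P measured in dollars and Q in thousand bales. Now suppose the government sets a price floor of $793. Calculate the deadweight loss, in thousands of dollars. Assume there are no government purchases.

82418

Rearranging demand gives Qd = 2092 - 2P; rearranging supply gives Qs = 2P - 268. Equilibrium: 2092 - 2P = 2P - 268, so 2360 = 4P and P* = 590, Q* = 912.
The floor of 793 is above the equilibrium price 590, so it binds.
At P = 793: Qd = 2092 - 2·793 = 506 and Qs = 2·793 - 268 = 1318.
Quantity traded falls to 506. At Q = 506 the demand price is (2092 - 506)/2 = 793 and the supply price is (268 + 506)/2 = 387.
Deadweight loss = ½ · (793 - 387) · (912 - 506) = ½ · 406 · 406 = 82418.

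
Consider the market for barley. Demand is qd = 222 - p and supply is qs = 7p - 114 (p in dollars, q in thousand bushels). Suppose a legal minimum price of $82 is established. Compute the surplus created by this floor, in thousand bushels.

320

In a free market, 222 - p = 7p - 114 gives the equilibrium p* = 42, q* = 180.
The floor of 82 is above the equilibrium price 42, so it binds.
At p = 82: qd = 222 - 82 = 140 and qs = 7·82 - 114 = 460.
Surplus = qs - qd = 460 - 140 = 320.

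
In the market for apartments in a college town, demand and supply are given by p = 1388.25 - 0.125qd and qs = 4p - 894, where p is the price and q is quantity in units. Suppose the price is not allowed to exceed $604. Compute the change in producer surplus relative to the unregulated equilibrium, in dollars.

-916344

Rearranging demand gives qd = 11106 - 8p. Equilibrium: 11106 - 8p = 4p - 894, so 12000 = 12p and p* = 1000, q* = 3106.
Since 604 < 1000, the ceiling is binding.
At p = 604: qd = 11106 - 8·604 = 6274 and qs = 4·604 - 894 = 1522.
Producer surplus without the control is ½ · (1000 - 223.5) · 3106 = 1205904.5.
With the ceiling, producers sell 1522 units at 604, so PS = ½ · (604 - 223.5) · 1522 = 289560.5.
Change in producer surplus = 289560.5 - 1205904.5 = -916344.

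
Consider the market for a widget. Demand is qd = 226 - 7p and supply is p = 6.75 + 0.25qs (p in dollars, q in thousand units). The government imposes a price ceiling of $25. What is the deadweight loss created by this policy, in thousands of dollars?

Rearranging supply gives qs = 4p - 27. Setting quantity demanded equal to quantity supplied, 226 - 7p = 4p - 27, gives p* = 23 and q* = 65.
The ceiling of 25 is above the equilibrium price 23, so it is not binding; the market clears at p* = 23, q* = 65.
Since the control does not bind, no trades are prevented and deadweight loss is zero.

0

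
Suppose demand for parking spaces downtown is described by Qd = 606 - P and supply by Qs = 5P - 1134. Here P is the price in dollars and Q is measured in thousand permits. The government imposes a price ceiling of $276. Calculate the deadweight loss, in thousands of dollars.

2940

In a free market, 606 - P = 5P - 1134 gives the equilibrium P* = 290, Q* = 316.
Since 276 < 290, the ceiling is binding.
At P = 276: Qd = 606 - 276 = 330 and Qs = 5·276 - 1134 = 246.
Quantity traded falls to 246. At Q = 246 the demand price is 606 - 246 = 360 and the supply price is (1134 + 246)/5 = 276.
Deadweight loss = ½ · (360 - 276) · (316 - 246) = ½ · 84 · 70 = 2940.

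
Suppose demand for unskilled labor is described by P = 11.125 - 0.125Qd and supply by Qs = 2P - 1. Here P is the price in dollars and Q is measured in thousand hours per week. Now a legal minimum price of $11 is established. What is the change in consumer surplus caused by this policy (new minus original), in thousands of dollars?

-18

Rearranging demand gives Qd = 89 - 8P. Equilibrium: 89 - 8P = 2P - 1, so 90 = 10P and P* = 9, Q* = 17.
The floor of 11 is above the equilibrium price 9, so it binds.
At P = 11: Qd = 89 - 8·11 = 1 and Qs = 2·11 - 1 = 21.
Consumer surplus without the control is ½ · (11.125 - 9) · 17 = 18.0625.
With the floor, consumers buy 1 units at 11, so CS = ½ · (11.125 - 11) · 1 = 0.0625.
Change in consumer surplus = 0.0625 - 18.0625 = -18.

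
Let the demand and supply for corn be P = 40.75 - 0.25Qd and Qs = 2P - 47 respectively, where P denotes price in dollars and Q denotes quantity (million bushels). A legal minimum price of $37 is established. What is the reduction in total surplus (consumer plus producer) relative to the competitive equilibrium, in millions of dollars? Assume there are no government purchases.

Rearranging demand gives Qd = 163 - 4P. Setting quantity demanded equal to quantity supplied, 163 - 4P = 2P - 47, gives P* = 35 and Q* = 23.
Because the floor (37) lies above the market-clearing price, it is binding.
At P = 37: Qd = 163 - 4·37 = 15 and Qs = 2·37 - 47 = 27.
Quantity traded falls to 15. At Q = 15 the demand price is (163 - 15)/4 = 37 and the supply price is (47 + 15)/2 = 31.
Deadweight loss = ½ · (37 - 31) · (23 - 15) = ½ · 6 · 8 = 24.

24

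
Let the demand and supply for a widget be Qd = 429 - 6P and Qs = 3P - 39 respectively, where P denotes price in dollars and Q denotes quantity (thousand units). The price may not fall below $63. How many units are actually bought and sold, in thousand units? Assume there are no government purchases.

Without the control the market clears where 429 - 6P = 3P - 39, i.e. P* = 52 and Q* = 117.
Since 63 > 52, the floor is binding.
At P = 63: Qd = 429 - 6·63 = 51 and Qs = 3·63 - 39 = 150.
The quantity actually transacted is the short side, demand: 51.

51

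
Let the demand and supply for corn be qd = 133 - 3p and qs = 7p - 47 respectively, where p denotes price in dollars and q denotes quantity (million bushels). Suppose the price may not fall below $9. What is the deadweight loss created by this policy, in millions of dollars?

0

Without the control the market clears where 133 - 3p = 7p - 47, i.e. p* = 18 and q* = 79.
Since 9 is below p* = 18, the floor does not bind and the free-market outcome prevails.
Since the control does not bind, no trades are prevented and deadweight loss is zero.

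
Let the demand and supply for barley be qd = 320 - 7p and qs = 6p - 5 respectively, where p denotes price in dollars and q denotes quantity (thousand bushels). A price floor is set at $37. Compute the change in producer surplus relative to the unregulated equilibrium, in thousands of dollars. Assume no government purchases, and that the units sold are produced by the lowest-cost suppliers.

144

In a free market, 320 - 7p = 6p - 5 gives the equilibrium p* = 25, q* = 145.
Because the floor (37) lies above the market-clearing price, it is binding.
At p = 37: qd = 320 - 7·37 = 61 and qs = 6·37 - 5 = 217.
Producer surplus without the control is ½ · (25 - 5/6) · 145 = 21025/12.
With the floor, 61 units are sold at 37. The supply price at q = 61 is 11, so PS = ½ · [(37 - 5/6) + (37 - 11)] · 61 = 22753/12.
Change in producer surplus = 22753/12 - 21025/12 = 144.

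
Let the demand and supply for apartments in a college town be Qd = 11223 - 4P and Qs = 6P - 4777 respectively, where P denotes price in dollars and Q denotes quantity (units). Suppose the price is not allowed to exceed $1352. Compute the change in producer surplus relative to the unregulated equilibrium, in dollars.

-1011592

Setting quantity demanded equal to quantity supplied, 11223 - 4P = 6P - 4777, gives P* = 1600 and Q* = 4823.
Since 1352 < 1600, the ceiling is binding.
At P = 1352: Qd = 11223 - 4·1352 = 5815 and Qs = 6·1352 - 4777 = 3335.
Producer surplus without the control is ½ · (1600 - 4777/6) · 4823 = 23261329/12.
With the ceiling, producers sell 3335 units at 1352, so PS = ½ · (1352 - 4777/6) · 3335 = 11122225/12.
Change in producer surplus = 11122225/12 - 23261329/12 = -1011592.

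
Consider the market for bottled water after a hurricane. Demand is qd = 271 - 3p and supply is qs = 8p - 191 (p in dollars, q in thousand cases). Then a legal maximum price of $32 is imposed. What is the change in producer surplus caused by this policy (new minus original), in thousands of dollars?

-1050

In a free market, 271 - 3p = 8p - 191 gives the equilibrium p* = 42, q* = 145.
Because the ceiling (32) lies below the market-clearing price, it is binding.
At p = 32: qd = 271 - 3·32 = 175 and qs = 8·32 - 191 = 65.
Producer surplus without the control is ½ · (42 - 23.875) · 145 = 1314.0625.
With the ceiling, producers sell 65 units at 32, so PS = ½ · (32 - 23.875) · 65 = 264.0625.
Change in producer surplus = 264.0625 - 1314.0625 = -1050.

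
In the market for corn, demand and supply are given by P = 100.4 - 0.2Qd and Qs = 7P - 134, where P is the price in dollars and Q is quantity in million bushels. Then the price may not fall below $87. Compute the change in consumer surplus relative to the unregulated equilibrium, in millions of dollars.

-5168

Rearranging demand gives Qd = 502 - 5P. Setting quantity demanded equal to quantity supplied, 502 - 5P = 7P - 134, gives P* = 53 and Q* = 237.
Since 87 > 53, the floor is binding.
At P = 87: Qd = 502 - 5·87 = 67 and Qs = 7·87 - 134 = 475.
Consumer surplus without the control is ½ · (100.4 - 53) · 237 = 5616.9.
With the floor, consumers buy 67 units at 87, so CS = ½ · (100.4 - 87) · 67 = 448.9.
Change in consumer surplus = 448.9 - 5616.9 = -5168.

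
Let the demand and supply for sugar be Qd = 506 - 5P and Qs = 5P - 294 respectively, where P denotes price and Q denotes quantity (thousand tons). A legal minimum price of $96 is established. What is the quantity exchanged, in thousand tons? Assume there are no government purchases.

Setting quantity demanded equal to quantity supplied, 506 - 5P = 5P - 294, gives P* = 80 and Q* = 106.
The floor of 96 is above the equilibrium price 80, so it binds.
At P = 96: Qd = 506 - 5·96 = 26 and Qs = 5·96 - 294 = 186.
The quantity actually transacted is the short side, demand: 26.

26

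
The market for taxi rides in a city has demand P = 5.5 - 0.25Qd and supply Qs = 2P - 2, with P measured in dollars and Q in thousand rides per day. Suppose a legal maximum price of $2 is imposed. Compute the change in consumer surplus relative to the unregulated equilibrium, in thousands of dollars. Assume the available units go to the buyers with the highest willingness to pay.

2

Rearranging demand gives Qd = 22 - 4P. In a free market, 22 - 4P = 2P - 2 gives the equilibrium P* = 4, Q* = 6.
Because the ceiling (2) lies below the market-clearing price, it is binding.
At P = 2: Qd = 22 - 4·2 = 14 and Qs = 2·2 - 2 = 2.
Consumer surplus without the control is ½ · (5.5 - 4) · 6 = 4.5.
With the ceiling, 2 units are sold at 2 (assume they go to the highest-value buyers). The demand price at Q = 2 is 5, so CS = ½ · [(5.5 - 2) + (5 - 2)] · 2 = 6.5.
Change in consumer surplus = 6.5 - 4.5 = 2.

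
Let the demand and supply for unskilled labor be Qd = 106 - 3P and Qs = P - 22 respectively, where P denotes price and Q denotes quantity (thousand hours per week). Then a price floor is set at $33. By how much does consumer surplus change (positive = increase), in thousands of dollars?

Equilibrium: 106 - 3P = P - 22, so 128 = 4P and P* = 32, Q* = 10.
The floor of 33 is above the equilibrium price 32, so it binds.
At P = 33: Qd = 106 - 3·33 = 7 and Qs = 33 - 22 = 11.
Consumer surplus without the control is ½ · (106/3 - 32) · 10 = 50/3.
With the floor, consumers buy 7 units at 33, so CS = ½ · (106/3 - 33) · 7 = 49/6.
Change in consumer surplus = 49/6 - 50/3 = -8.5.

-8.5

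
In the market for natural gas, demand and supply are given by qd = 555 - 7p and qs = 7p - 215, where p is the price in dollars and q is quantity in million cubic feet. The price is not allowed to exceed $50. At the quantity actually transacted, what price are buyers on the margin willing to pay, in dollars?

60

Without the control the market clears where 555 - 7p = 7p - 215, i.e. p* = 55 and q* = 170.
Since 50 < 55, the ceiling is binding.
At p = 50: qd = 555 - 7·50 = 205 and qs = 7·50 - 215 = 135.
Only 135 units reach the market. On the demand curve, the marginal buyer's willingness to pay at q = 135 is (555 - 135)/7 = 60.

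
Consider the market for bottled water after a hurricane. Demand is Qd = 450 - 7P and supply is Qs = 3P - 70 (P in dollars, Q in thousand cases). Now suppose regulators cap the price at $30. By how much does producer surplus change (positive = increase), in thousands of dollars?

-1166

In a free market, 450 - 7P = 3P - 70 gives the equilibrium P* = 52, Q* = 86.
Because the ceiling (30) lies below the market-clearing price, it is binding.
At P = 30: Qd = 450 - 7·30 = 240 and Qs = 3·30 - 70 = 20.
Producer surplus without the control is ½ · (52 - 70/3) · 86 = 3698/3.
With the ceiling, producers sell 20 units at 30, so PS = ½ · (30 - 70/3) · 20 = 200/3.
Change in producer surplus = 200/3 - 3698/3 = -1166.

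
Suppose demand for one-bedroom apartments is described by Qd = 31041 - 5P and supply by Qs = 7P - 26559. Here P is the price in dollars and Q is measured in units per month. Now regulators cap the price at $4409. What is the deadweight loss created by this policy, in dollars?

1284200.4

Equilibrium: 31041 - 5P = 7P - 26559, so 57600 = 12P and P* = 4800, Q* = 7041.
Because the ceiling (4409) lies below the market-clearing price, it is binding.
At P = 4409: Qd = 31041 - 5·4409 = 8996 and Qs = 7·4409 - 26559 = 4304.
Quantity traded falls to 4304. At Q = 4304 the demand price is (31041 - 4304)/5 = 5347.4 and the supply price is (26559 + 4304)/7 = 4409.
Deadweight loss = ½ · (5347.4 - 4409) · (7041 - 4304) = ½ · 938.4 · 2737 = 1284200.4.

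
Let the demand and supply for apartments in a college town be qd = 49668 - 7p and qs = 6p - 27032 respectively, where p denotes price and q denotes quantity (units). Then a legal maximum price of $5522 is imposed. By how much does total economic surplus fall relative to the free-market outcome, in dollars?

Equilibrium: 49668 - 7p = 6p - 27032, so 76700 = 13p and p* = 5900, q* = 8368.
Since 5522 < 5900, the ceiling is binding.
At p = 5522: qd = 49668 - 7·5522 = 11014 and qs = 6·5522 - 27032 = 6100.
Quantity traded falls to 6100. At q = 6100 the demand price is (49668 - 6100)/7 = 6224 and the supply price is (27032 + 6100)/6 = 5522.
Deadweight loss = ½ · (6224 - 5522) · (8368 - 6100) = ½ · 702 · 2268 = 796068.

796068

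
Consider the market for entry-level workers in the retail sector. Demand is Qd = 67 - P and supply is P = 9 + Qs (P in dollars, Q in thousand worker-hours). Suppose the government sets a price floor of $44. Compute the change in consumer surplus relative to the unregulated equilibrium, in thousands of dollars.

-156

Rearranging supply gives Qs = P - 9. In a free market, 67 - P = P - 9 gives the equilibrium P* = 38, Q* = 29.
The floor of 44 is above the equilibrium price 38, so it binds.
At P = 44: Qd = 67 - 44 = 23 and Qs = 44 - 9 = 35.
Consumer surplus without the control is ½ · (67 - 38) · 29 = 420.5.
With the floor, consumers buy 23 units at 44, so CS = ½ · (67 - 44) · 23 = 264.5.
Change in consumer surplus = 264.5 - 420.5 = -156.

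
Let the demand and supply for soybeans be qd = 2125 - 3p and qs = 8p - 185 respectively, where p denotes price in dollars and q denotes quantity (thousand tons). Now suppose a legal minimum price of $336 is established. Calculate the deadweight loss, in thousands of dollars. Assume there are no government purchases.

In a free market, 2125 - 3p = 8p - 185 gives the equilibrium p* = 210, q* = 1495.
The floor of 336 is above the equilibrium price 210, so it binds.
At p = 336: qd = 2125 - 3·336 = 1117 and qs = 8·336 - 185 = 2503.
Quantity traded falls to 1117. At q = 1117 the demand price is (2125 - 1117)/3 = 336 and the supply price is (185 + 1117)/8 = 162.75.
Deadweight loss = ½ · (336 - 162.75) · (1495 - 1117) = ½ · 173.25 · 378 = 32744.25.

32744.25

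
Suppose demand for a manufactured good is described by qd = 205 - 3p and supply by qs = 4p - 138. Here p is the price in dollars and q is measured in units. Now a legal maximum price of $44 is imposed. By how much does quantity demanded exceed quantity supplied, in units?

35

In a free market, 205 - 3p = 4p - 138 gives the equilibrium p* = 49, q* = 58.
Since 44 < 49, the ceiling is binding.
At p = 44: qd = 205 - 3·44 = 73 and qs = 4·44 - 138 = 38.
Shortage = qd - qs = 73 - 38 = 35.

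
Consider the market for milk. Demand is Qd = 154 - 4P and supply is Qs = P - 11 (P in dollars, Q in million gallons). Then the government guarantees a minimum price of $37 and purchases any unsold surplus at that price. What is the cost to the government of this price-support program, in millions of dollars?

740

In a free market, 154 - 4P = P - 11 gives the equilibrium P* = 33, Q* = 22.
Since 37 > 33, the floor is binding.
At P = 37: Qd = 154 - 4·37 = 6 and Qs = 37 - 11 = 26.
Surplus = Qs - Qd = 20.
Government expenditure = surplus × support price = 20 × 37 = 740.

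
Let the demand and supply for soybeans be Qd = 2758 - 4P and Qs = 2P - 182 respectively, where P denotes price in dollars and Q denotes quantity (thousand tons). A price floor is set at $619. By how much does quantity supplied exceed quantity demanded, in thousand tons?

774

Setting quantity demanded equal to quantity supplied, 2758 - 4P = 2P - 182, gives P* = 490 and Q* = 798.
Since 619 > 490, the floor is binding.
At P = 619: Qd = 2758 - 4·619 = 282 and Qs = 2·619 - 182 = 1056.
Surplus = Qs - Qd = 1056 - 282 = 774.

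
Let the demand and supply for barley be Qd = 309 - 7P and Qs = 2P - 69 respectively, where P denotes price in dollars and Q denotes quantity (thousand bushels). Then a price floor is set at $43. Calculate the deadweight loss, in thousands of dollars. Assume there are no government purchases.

15.75

Without the control the market clears where 309 - 7P = 2P - 69, i.e. P* = 42 and Q* = 15.
Because the floor (43) lies above the market-clearing price, it is binding.
At P = 43: Qd = 309 - 7·43 = 8 and Qs = 2·43 - 69 = 17.
Quantity traded falls to 8. At Q = 8 the demand price is (309 - 8)/7 = 43 and the supply price is (69 + 8)/2 = 38.5.
Deadweight loss = ½ · (43 - 38.5) · (15 - 8) = ½ · 4.5 · 7 = 15.75.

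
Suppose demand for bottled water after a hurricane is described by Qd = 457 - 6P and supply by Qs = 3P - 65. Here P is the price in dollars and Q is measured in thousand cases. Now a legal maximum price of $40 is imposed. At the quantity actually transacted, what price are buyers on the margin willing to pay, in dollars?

Setting quantity demanded equal to quantity supplied, 457 - 6P = 3P - 65, gives P* = 58 and Q* = 109.
The ceiling of 40 is below the equilibrium price 58, so it binds.
At P = 40: Qd = 457 - 6·40 = 217 and Qs = 3·40 - 65 = 55.
Only 55 units reach the market. On the demand curve, the marginal buyer's willingness to pay at Q = 55 is (457 - 55)/6 = 67.

67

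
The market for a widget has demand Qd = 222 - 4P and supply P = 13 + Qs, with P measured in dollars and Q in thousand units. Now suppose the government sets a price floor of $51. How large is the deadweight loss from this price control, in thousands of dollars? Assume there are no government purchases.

160

Rearranging supply gives Qs = P - 13. Without the control the market clears where 222 - 4P = P - 13, i.e. P* = 47 and Q* = 34.
Because the floor (51) lies above the market-clearing price, it is binding.
At P = 51: Qd = 222 - 4·51 = 18 and Qs = 51 - 13 = 38.
Quantity traded falls to 18. At Q = 18 the demand price is (222 - 18)/4 = 51 and the supply price is 13 + 18 = 31.
Deadweight loss = ½ · (51 - 31) · (34 - 18) = ½ · 20 · 16 = 160.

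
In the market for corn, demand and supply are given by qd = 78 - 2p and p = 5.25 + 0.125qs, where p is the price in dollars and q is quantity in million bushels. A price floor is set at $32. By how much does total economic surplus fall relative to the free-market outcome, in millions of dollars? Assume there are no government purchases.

Rearranging supply gives qs = 8p - 42. Equilibrium: 78 - 2p = 8p - 42, so 120 = 10p and p* = 12, q* = 54.
Because the floor (32) lies above the market-clearing price, it is binding.
At p = 32: qd = 78 - 2·32 = 14 and qs = 8·32 - 42 = 214.
Quantity traded falls to 14. At q = 14 the demand price is (78 - 14)/2 = 32 and the supply price is (42 + 14)/8 = 7.
Deadweight loss = ½ · (32 - 7) · (54 - 14) = ½ · 25 · 40 = 500.

500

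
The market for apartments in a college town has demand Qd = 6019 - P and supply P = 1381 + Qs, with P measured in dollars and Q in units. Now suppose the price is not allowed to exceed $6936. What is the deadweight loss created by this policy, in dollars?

0

Rearranging supply gives Qs = P - 1381. Without the control the market clears where 6019 - P = P - 1381, i.e. P* = 3700 and Q* = 2319.
The ceiling of 6936 is above the equilibrium price 3700, so it is not binding; the market clears at P* = 3700, Q* = 2319.
Since the control does not bind, no trades are prevented and deadweight loss is zero.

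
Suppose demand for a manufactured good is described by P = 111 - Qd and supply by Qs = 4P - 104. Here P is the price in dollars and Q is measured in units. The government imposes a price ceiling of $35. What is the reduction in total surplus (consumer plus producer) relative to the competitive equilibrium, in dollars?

Rearranging demand gives Qd = 111 - P. In a free market, 111 - P = 4P - 104 gives the equilibrium P* = 43, Q* = 68.
Since 35 < 43, the ceiling is binding.
At P = 35: Qd = 111 - 35 = 76 and Qs = 4·35 - 104 = 36.
Quantity traded falls to 36. At Q = 36 the demand price is 111 - 36 = 75 and the supply price is (104 + 36)/4 = 35.
Deadweight loss = ½ · (75 - 35) · (68 - 36) = ½ · 40 · 32 = 640.

640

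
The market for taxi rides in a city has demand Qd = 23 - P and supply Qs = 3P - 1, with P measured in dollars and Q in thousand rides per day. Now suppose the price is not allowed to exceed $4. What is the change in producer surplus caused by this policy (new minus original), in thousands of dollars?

Setting quantity demanded equal to quantity supplied, 23 - P = 3P - 1, gives P* = 6 and Q* = 17.
The ceiling of 4 is below the equilibrium price 6, so it binds.
At P = 4: Qd = 23 - 4 = 19 and Qs = 3·4 - 1 = 11.
Producer surplus without the control is ½ · (6 - 1/3) · 17 = 289/6.
With the ceiling, producers sell 11 units at 4, so PS = ½ · (4 - 1/3) · 11 = 121/6.
Change in producer surplus = 121/6 - 289/6 = -28.

-28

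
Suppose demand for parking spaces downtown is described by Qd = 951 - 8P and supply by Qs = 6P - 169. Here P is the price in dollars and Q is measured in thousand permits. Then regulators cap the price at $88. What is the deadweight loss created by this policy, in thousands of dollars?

0

Without the control the market clears where 951 - 8P = 6P - 169, i.e. P* = 80 and Q* = 311.
The ceiling of 88 is above the equilibrium price 80, so it is not binding; the market clears at P* = 80, Q* = 311.
Since the control does not bind, no trades are prevented and deadweight loss is zero.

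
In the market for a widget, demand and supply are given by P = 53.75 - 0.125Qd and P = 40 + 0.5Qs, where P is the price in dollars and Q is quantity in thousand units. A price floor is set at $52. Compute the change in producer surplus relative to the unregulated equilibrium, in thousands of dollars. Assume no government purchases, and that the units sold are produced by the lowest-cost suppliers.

Rearranging demand gives Qd = 430 - 8P; rearranging supply gives Qs = 2P - 80. Without the control the market clears where 430 - 8P = 2P - 80, i.e. P* = 51 and Q* = 22.
The floor of 52 is above the equilibrium price 51, so it binds.
At P = 52: Qd = 430 - 8·52 = 14 and Qs = 2·52 - 80 = 24.
Producer surplus without the control is ½ · (51 - 40) · 22 = 121.
With the floor, 14 units are sold at 52. The supply price at Q = 14 is 47, so PS = ½ · [(52 - 40) + (52 - 47)] · 14 = 119.
Change in producer surplus = 119 - 121 = -2.

-2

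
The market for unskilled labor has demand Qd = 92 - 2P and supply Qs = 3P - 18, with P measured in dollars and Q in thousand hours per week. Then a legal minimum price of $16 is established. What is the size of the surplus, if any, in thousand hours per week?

Setting quantity demanded equal to quantity supplied, 92 - 2P = 3P - 18, gives P* = 22 and Q* = 48.
Since 16 is below P* = 22, the floor does not bind and the free-market outcome prevails.
Since the control does not bind, there is no surplus.

0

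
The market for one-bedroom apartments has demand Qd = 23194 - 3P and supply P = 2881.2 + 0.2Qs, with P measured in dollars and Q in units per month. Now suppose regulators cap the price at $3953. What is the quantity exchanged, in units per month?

5359

Rearranging supply gives Qs = 5P - 14406. Equilibrium: 23194 - 3P = 5P - 14406, so 37600 = 8P and P* = 4700, Q* = 9094.
Because the ceiling (3953) lies below the market-clearing price, it is binding.
At P = 3953: Qd = 23194 - 3·3953 = 11335 and Qs = 5·3953 - 14406 = 5359.
The quantity actually transacted is the short side, supply: 5359.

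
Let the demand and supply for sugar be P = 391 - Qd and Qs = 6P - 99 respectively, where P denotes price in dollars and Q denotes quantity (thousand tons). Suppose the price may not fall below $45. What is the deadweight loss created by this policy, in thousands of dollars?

Rearranging demand gives Qd = 391 - P. Equilibrium: 391 - P = 6P - 99, so 490 = 7P and P* = 70, Q* = 321.
The floor of 45 is below the equilibrium price 70, so it is not binding; the market clears at P* = 70, Q* = 321.
Since the control does not bind, no trades are prevented and deadweight loss is zero.

0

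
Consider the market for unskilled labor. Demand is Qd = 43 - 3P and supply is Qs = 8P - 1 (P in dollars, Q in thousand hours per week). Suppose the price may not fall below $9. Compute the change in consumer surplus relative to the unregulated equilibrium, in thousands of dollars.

-117.5

In a free market, 43 - 3P = 8P - 1 gives the equilibrium P* = 4, Q* = 31.
Since 9 > 4, the floor is binding.
At P = 9: Qd = 43 - 3·9 = 16 and Qs = 8·9 - 1 = 71.
Consumer surplus without the control is ½ · (43/3 - 4) · 31 = 961/6.
With the floor, consumers buy 16 units at 9, so CS = ½ · (43/3 - 9) · 16 = 128/3.
Change in consumer surplus = 128/3 - 961/6 = -117.5.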